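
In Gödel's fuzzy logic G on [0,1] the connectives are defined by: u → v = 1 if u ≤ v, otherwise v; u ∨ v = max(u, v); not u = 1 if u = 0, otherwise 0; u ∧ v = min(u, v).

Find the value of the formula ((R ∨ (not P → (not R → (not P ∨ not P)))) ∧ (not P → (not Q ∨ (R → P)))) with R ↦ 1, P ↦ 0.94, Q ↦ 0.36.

1.00

not P: Gödel ¬ of 0.94 = 0 (operand ≠ 0)
not R: Gödel ¬ of 1 = 0 (operand ≠ 0)
not P: Gödel ¬ of 0.94 = 0 (operand ≠ 0)
not P: Gödel ¬ of 0.94 = 0 (operand ≠ 0)
(not P ∨ not P) = max(0, 0) = 0
(not R → (not P ∨ not P)): 0 ≤ 0, so result = 1
(not P → (not R → (not P ∨ not P))): 0 ≤ 1, so result = 1
(R ∨ (not P → (not R → (not P ∨ not P)))) = max(1, 1) = 1
not P: Gödel ¬ of 0.94 = 0 (operand ≠ 0)
not Q: Gödel ¬ of 0.36 = 0 (operand ≠ 0)
(R → P): 1 > 0.94, so result = 0.94
(not Q ∨ (R → P)) = max(0, 0.94) = 0.94
(not P → (not Q ∨ (R → P))): 0 ≤ 0.94, so result = 1
((R ∨ (not P → (not R → (not P ∨ not P)))) ∧ (not P → (not Q ∨ (R → P)))) = min(1, 1) = 1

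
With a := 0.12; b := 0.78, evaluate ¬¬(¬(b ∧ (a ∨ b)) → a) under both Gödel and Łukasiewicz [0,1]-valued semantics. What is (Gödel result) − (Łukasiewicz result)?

0.10

Gödel evaluation:
  (a ∨ b) = max(0.12, 0.78) = 0.78
  (b ∧ (a ∨ b)) = min(0.78, 0.78) = 0.78
  ¬(b ∧ (a ∨ b)): Gödel ¬ of 0.78 = 0 (operand ≠ 0)
  (¬(b ∧ (a ∨ b)) → a): 0 ≤ 0.12, so result = 1
  ¬(¬(b ∧ (a ∨ b)) → a): Gödel ¬ of 1 = 0 (operand ≠ 0)
  ¬¬(¬(b ∧ (a ∨ b)) → a): Gödel ¬ of 0 = 1 (operand is 0)
  Gödel value = 1
Łukasiewicz evaluation:
  (a ∨ b) = max(0.12, 0.78) = 0.78
  (b ∧ (a ∨ b)) = min(0.78, 0.78) = 0.78
  ¬(b ∧ (a ∨ b)): Łukasiewicz ¬ gives 1 − 0.78 = 0.22
  (¬(b ∧ (a ∨ b)) → a): min(1, 1 − 0.22 + 0.12) = 0.9
  ¬(¬(b ∧ (a ∨ b)) → a): Łukasiewicz ¬ gives 1 − 0.9 = 0.1
  ¬¬(¬(b ∧ (a ∨ b)) → a): Łukasiewicz ¬ gives 1 − 0.1 = 0.9
  Łukasiewicz value = 0.9
Difference: 1 − 0.9 = 0.10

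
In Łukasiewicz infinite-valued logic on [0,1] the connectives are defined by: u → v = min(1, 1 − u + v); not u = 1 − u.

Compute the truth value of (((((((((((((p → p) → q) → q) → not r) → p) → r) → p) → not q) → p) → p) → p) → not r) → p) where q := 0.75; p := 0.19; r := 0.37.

0.19

(p → p): min(1, 1 − 0.19 + 0.19) = 1
((p → p) → q): min(1, 1 − 1 + 0.75) = 0.75
(((p → p) → q) → q): min(1, 1 − 0.75 + 0.75) = 1
not r: Łukasiewicz ¬ gives 1 − 0.37 = 0.63
((((p → p) → q) → q) → not r): min(1, 1 − 1 + 0.63) = 0.63
(((((p → p) → q) → q) → not r) → p): min(1, 1 − 0.63 + 0.19) = 0.56
((((((p → p) → q) → q) → not r) → p) → r): min(1, 1 − 0.56 + 0.37) = 0.81
(((((((p → p) → q) → q) → not r) → p) → r) → p): min(1, 1 − 0.81 + 0.19) = 0.38
not q: Łukasiewicz ¬ gives 1 − 0.75 = 0.25
((((((((p → p) → q) → q) → not r) → p) → r) → p) → not q): min(1, 1 − 0.38 + 0.25) = 0.87
(((((((((p → p) → q) → q) → not r) → p) → r) → p) → not q) → p): min(1, 1 − 0.87 + 0.19) = 0.32
((((((((((p → p) → q) → q) → not r) → p) → r) → p) → not q) → p) → p): min(1, 1 − 0.32 + 0.19) = 0.87
(((((((((((p → p) → q) → q) → not r) → p) → r) → p) → not q) → p) → p) → p): min(1, 1 − 0.87 + 0.19) = 0.32
not r: Łukasiewicz ¬ gives 1 − 0.37 = 0.63
((((((((((((p → p) → q) → q) → not r) → p) → r) → p) → not q) → p) → p) → p) → not r): min(1, 1 − 0.32 + 0.63) = 1
(((((((((((((p → p) → q) → q) → not r) → p) → r) → p) → not q) → p) → p) → p) → not r) → p): min(1, 1 − 1 + 0.19) = 0.19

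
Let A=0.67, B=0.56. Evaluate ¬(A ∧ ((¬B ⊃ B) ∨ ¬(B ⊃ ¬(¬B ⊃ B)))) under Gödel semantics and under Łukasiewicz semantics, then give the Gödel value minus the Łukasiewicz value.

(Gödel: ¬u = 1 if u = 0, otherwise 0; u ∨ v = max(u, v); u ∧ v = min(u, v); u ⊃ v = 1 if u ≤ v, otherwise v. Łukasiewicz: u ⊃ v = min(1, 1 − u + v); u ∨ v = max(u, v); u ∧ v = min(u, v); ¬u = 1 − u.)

-0.33

Gödel evaluation:
  ¬B: Gödel ¬ of 0.56 = 0 (operand ≠ 0)
  (¬B ⊃ B): 0 ≤ 0.56, so result = 1
  ¬B: Gödel ¬ of 0.56 = 0 (operand ≠ 0)
  (¬B ⊃ B): 0 ≤ 0.56, so result = 1
  ¬(¬B ⊃ B): Gödel ¬ of 1 = 0 (operand ≠ 0)
  (B ⊃ ¬(¬B ⊃ B)): 0.56 > 0, so result = 0
  ¬(B ⊃ ¬(¬B ⊃ B)): Gödel ¬ of 0 = 1 (operand is 0)
  ((¬B ⊃ B) ∨ ¬(B ⊃ ¬(¬B ⊃ B))) = max(1, 1) = 1
  (A ∧ ((¬B ⊃ B) ∨ ¬(B ⊃ ¬(¬B ⊃ B)))) = min(0.67, 1) = 0.67
  ¬(A ∧ ((¬B ⊃ B) ∨ ¬(B ⊃ ¬(¬B ⊃ B)))): Gödel ¬ of 0.67 = 0 (operand ≠ 0)
  Gödel value = 0
Łukasiewicz evaluation:
  ¬B: Łukasiewicz ¬ gives 1 − 0.56 = 0.44
  (¬B ⊃ B): min(1, 1 − 0.44 + 0.56) = 1
  ¬B: Łukasiewicz ¬ gives 1 − 0.56 = 0.44
  (¬B ⊃ B): min(1, 1 − 0.44 + 0.56) = 1
  ¬(¬B ⊃ B): Łukasiewicz ¬ gives 1 − 1 = 0
  (B ⊃ ¬(¬B ⊃ B)): min(1, 1 − 0.56 + 0) = 0.44
  ¬(B ⊃ ¬(¬B ⊃ B)): Łukasiewicz ¬ gives 1 − 0.44 = 0.56
  ((¬B ⊃ B) ∨ ¬(B ⊃ ¬(¬B ⊃ B))) = max(1, 0.56) = 1
  (A ∧ ((¬B ⊃ B) ∨ ¬(B ⊃ ¬(¬B ⊃ B)))) = min(0.67, 1) = 0.67
  ¬(A ∧ ((¬B ⊃ B) ∨ ¬(B ⊃ ¬(¬B ⊃ B)))): Łukasiewicz ¬ gives 1 − 0.67 = 0.33
  Łukasiewicz value = 0.33
Difference: 0 − 0.33 = -0.33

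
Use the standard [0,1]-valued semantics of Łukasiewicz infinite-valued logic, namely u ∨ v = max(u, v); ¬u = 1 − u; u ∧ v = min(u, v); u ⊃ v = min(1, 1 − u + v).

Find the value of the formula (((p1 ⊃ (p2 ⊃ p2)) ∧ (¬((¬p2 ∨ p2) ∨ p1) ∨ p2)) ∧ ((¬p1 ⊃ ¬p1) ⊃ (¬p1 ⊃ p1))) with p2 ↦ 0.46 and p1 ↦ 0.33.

0.46

(p2 ⊃ p2): min(1, 1 − 0.46 + 0.46) = 1
(p1 ⊃ (p2 ⊃ p2)): min(1, 1 − 0.33 + 1) = 1
¬p2: Łukasiewicz ¬ gives 1 − 0.46 = 0.54
(¬p2 ∨ p2) = max(0.54, 0.46) = 0.54
((¬p2 ∨ p2) ∨ p1) = max(0.54, 0.33) = 0.54
¬((¬p2 ∨ p2) ∨ p1): Łukasiewicz ¬ gives 1 − 0.54 = 0.46
(¬((¬p2 ∨ p2) ∨ p1) ∨ p2) = max(0.46, 0.46) = 0.46
((p1 ⊃ (p2 ⊃ p2)) ∧ (¬((¬p2 ∨ p2) ∨ p1) ∨ p2)) = min(1, 0.46) = 0.46
¬p1: Łukasiewicz ¬ gives 1 − 0.33 = 0.67
¬p1: Łukasiewicz ¬ gives 1 − 0.33 = 0.67
(¬p1 ⊃ ¬p1): min(1, 1 − 0.67 + 0.67) = 1
¬p1: Łukasiewicz ¬ gives 1 − 0.33 = 0.67
(¬p1 ⊃ p1): min(1, 1 − 0.67 + 0.33) = 0.66
((¬p1 ⊃ ¬p1) ⊃ (¬p1 ⊃ p1)): min(1, 1 − 1 + 0.66) = 0.66
(((p1 ⊃ (p2 ⊃ p2)) ∧ (¬((¬p2 ∨ p2) ∨ p1) ∨ p2)) ∧ ((¬p1 ⊃ ¬p1) ⊃ (¬p1 ⊃ p1))) = min(0.46, 0.66) = 0.46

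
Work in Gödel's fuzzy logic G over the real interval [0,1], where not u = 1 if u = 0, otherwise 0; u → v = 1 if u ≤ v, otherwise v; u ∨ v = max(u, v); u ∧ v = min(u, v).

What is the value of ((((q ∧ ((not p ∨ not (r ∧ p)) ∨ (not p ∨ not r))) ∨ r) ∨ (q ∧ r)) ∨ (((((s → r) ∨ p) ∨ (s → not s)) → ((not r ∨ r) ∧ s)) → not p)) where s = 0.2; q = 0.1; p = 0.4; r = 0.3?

not p: Gödel ¬ of 0.4 = 0 (operand ≠ 0)
(r ∧ p) = min(0.3, 0.4) = 0.3
not (r ∧ p): Gödel ¬ of 0.3 = 0 (operand ≠ 0)
(not p ∨ not (r ∧ p)) = max(0, 0) = 0
not p: Gödel ¬ of 0.4 = 0 (operand ≠ 0)
not r: Gödel ¬ of 0.3 = 0 (operand ≠ 0)
(not p ∨ not r) = max(0, 0) = 0
((not p ∨ not (r ∧ p)) ∨ (not p ∨ not r)) = max(0, 0) = 0
(q ∧ ((not p ∨ not (r ∧ p)) ∨ (not p ∨ not r))) = min(0.1, 0) = 0
((q ∧ ((not p ∨ not (r ∧ p)) ∨ (not p ∨ not r))) ∨ r) = max(0, 0.3) = 0.3
(q ∧ r) = min(0.1, 0.3) = 0.1
(((q ∧ ((not p ∨ not (r ∧ p)) ∨ (not p ∨ not r))) ∨ r) ∨ (q ∧ r)) = max(0.3, 0.1) = 0.3
(s → r): 0.2 ≤ 0.3, so result = 1
((s → r) ∨ p) = max(1, 0.4) = 1
not s: Gödel ¬ of 0.2 = 0 (operand ≠ 0)
(s → not s): 0.2 > 0, so result = 0
(((s → r) ∨ p) ∨ (s → not s)) = max(1, 0) = 1
not r: Gödel ¬ of 0.3 = 0 (operand ≠ 0)
(not r ∨ r) = max(0, 0.3) = 0.3
((not r ∨ r) ∧ s) = min(0.3, 0.2) = 0.2
((((s → r) ∨ p) ∨ (s → not s)) → ((not r ∨ r) ∧ s)): 1 > 0.2, so result = 0.2
not p: Gödel ¬ of 0.4 = 0 (operand ≠ 0)
(((((s → r) ∨ p) ∨ (s → not s)) → ((not r ∨ r) ∧ s)) → not p): 0.2 > 0, so result = 0
((((q ∧ ((not p ∨ not (r ∧ p)) ∨ (not p ∨ not r))) ∨ r) ∨ (q ∧ r)) ∨ (((((s → r) ∨ p) ∨ (s → not s)) → ((not r ∨ r) ∧ s)) → not p)) = max(0.3, 0) = 0.3

0.30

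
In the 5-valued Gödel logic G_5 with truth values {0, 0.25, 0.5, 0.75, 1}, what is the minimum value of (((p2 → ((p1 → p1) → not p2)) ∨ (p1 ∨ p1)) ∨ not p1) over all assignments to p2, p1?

The minimum is attained at p2 = 0.25, p1 = 0.25:
  (p1 → p1): 0.25 ≤ 0.25, so result = 1
  not p2: Gödel ¬ of 0.25 = 0 (operand ≠ 0)
  ((p1 → p1) → not p2): 1 > 0, so result = 0
  (p2 → ((p1 → p1) → not p2)): 0.25 > 0, so result = 0
  (p1 ∨ p1) = max(0.25, 0.25) = 0.25
  ((p2 → ((p1 → p1) → not p2)) ∨ (p1 ∨ p1)) = max(0, 0.25) = 0.25
  not p1: Gödel ¬ of 0.25 = 0 (operand ≠ 0)
  (((p2 → ((p1 → p1) → not p2)) ∨ (p1 ∨ p1)) ∨ not p1) = max(0.25, 0) = 0.25
Checking all 25 assignments confirms none give a value below 0.25.

0.25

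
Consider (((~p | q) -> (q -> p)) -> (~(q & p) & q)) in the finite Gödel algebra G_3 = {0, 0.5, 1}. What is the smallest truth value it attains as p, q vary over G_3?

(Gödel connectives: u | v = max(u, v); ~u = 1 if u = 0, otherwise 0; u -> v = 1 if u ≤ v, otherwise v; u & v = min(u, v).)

The minimum is attained at p = 0, q = 0:
  ~p: Gödel ¬ of 0 = 1 (operand is 0)
  (~p | q) = max(1, 0) = 1
  (q -> p): 0 ≤ 0, so result = 1
  ((~p | q) -> (q -> p)): 1 ≤ 1, so result = 1
  (q & p) = min(0, 0) = 0
  ~(q & p): Gödel ¬ of 0 = 1 (operand is 0)
  (~(q & p) & q) = min(1, 0) = 0
  (((~p | q) -> (q -> p)) -> (~(q & p) & q)): 1 > 0, so result = 0
Checking all 9 assignments confirms none give a value below 0.00.

0.00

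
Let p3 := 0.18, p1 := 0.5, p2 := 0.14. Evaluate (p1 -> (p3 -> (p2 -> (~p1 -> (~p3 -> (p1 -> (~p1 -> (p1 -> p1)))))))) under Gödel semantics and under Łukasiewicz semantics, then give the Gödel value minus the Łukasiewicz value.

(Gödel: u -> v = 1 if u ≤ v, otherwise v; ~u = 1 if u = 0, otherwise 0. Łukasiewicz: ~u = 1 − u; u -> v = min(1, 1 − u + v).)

0.00

Gödel evaluation:
  ~p1: Gödel ¬ of 0.5 = 0 (operand ≠ 0)
  ~p3: Gödel ¬ of 0.18 = 0 (operand ≠ 0)
  ~p1: Gödel ¬ of 0.5 = 0 (operand ≠ 0)
  (p1 -> p1): 0.5 ≤ 0.5, so result = 1
  (~p1 -> (p1 -> p1)): 0 ≤ 1, so result = 1
  (p1 -> (~p1 -> (p1 -> p1))): 0.5 ≤ 1, so result = 1
  (~p3 -> (p1 -> (~p1 -> (p1 -> p1)))): 0 ≤ 1, so result = 1
  (~p1 -> (~p3 -> (p1 -> (~p1 -> (p1 -> p1))))): 0 ≤ 1, so result = 1
  (p2 -> (~p1 -> (~p3 -> (p1 -> (~p1 -> (p1 -> p1)))))): 0.14 ≤ 1, so result = 1
  (p3 -> (p2 -> (~p1 -> (~p3 -> (p1 -> (~p1 -> (p1 -> p1))))))): 0.18 ≤ 1, so result = 1
  (p1 -> (p3 -> (p2 -> (~p1 -> (~p3 -> (p1 -> (~p1 -> (p1 -> p1)))))))): 0.5 ≤ 1, so result = 1
  Gödel value = 1
Łukasiewicz evaluation:
  ~p1: Łukasiewicz ¬ gives 1 − 0.5 = 0.5
  ~p3: Łukasiewicz ¬ gives 1 − 0.18 = 0.82
  ~p1: Łukasiewicz ¬ gives 1 − 0.5 = 0.5
  (p1 -> p1): min(1, 1 − 0.5 + 0.5) = 1
  (~p1 -> (p1 -> p1)): min(1, 1 − 0.5 + 1) = 1
  (p1 -> (~p1 -> (p1 -> p1))): min(1, 1 − 0.5 + 1) = 1
  (~p3 -> (p1 -> (~p1 -> (p1 -> p1)))): min(1, 1 − 0.82 + 1) = 1
  (~p1 -> (~p3 -> (p1 -> (~p1 -> (p1 -> p1))))): min(1, 1 − 0.5 + 1) = 1
  (p2 -> (~p1 -> (~p3 -> (p1 -> (~p1 -> (p1 -> p1)))))): min(1, 1 − 0.14 + 1) = 1
  (p3 -> (p2 -> (~p1 -> (~p3 -> (p1 -> (~p1 -> (p1 -> p1))))))): min(1, 1 − 0.18 + 1) = 1
  (p1 -> (p3 -> (p2 -> (~p1 -> (~p3 -> (p1 -> (~p1 -> (p1 -> p1)))))))): min(1, 1 − 0.5 + 1) = 1
  Łukasiewicz value = 1
Difference: 1 − 1 = 0.00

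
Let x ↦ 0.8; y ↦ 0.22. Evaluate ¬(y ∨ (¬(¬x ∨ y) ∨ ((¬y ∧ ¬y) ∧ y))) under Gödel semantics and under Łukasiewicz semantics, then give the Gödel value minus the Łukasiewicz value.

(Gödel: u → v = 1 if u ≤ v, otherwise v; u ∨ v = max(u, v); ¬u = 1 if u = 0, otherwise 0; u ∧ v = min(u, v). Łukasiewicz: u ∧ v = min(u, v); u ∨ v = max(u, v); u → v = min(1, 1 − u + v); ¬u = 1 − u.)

Gödel evaluation:
  ¬x: Gödel ¬ of 0.8 = 0 (operand ≠ 0)
  (¬x ∨ y) = max(0, 0.22) = 0.22
  ¬(¬x ∨ y): Gödel ¬ of 0.22 = 0 (operand ≠ 0)
  ¬y: Gödel ¬ of 0.22 = 0 (operand ≠ 0)
  ¬y: Gödel ¬ of 0.22 = 0 (operand ≠ 0)
  (¬y ∧ ¬y) = min(0, 0) = 0
  ((¬y ∧ ¬y) ∧ y) = min(0, 0.22) = 0
  (¬(¬x ∨ y) ∨ ((¬y ∧ ¬y) ∧ y)) = max(0, 0) = 0
  (y ∨ (¬(¬x ∨ y) ∨ ((¬y ∧ ¬y) ∧ y))) = max(0.22, 0) = 0.22
  ¬(y ∨ (¬(¬x ∨ y) ∨ ((¬y ∧ ¬y) ∧ y))): Gödel ¬ of 0.22 = 0 (operand ≠ 0)
  Gödel value = 0
Łukasiewicz evaluation:
  ¬x: Łukasiewicz ¬ gives 1 − 0.8 = 0.2
  (¬x ∨ y) = max(0.2, 0.22) = 0.22
  ¬(¬x ∨ y): Łukasiewicz ¬ gives 1 − 0.22 = 0.78
  ¬y: Łukasiewicz ¬ gives 1 − 0.22 = 0.78
  ¬y: Łukasiewicz ¬ gives 1 − 0.22 = 0.78
  (¬y ∧ ¬y) = min(0.78, 0.78) = 0.78
  ((¬y ∧ ¬y) ∧ y) = min(0.78, 0.22) = 0.22
  (¬(¬x ∨ y) ∨ ((¬y ∧ ¬y) ∧ y)) = max(0.78, 0.22) = 0.78
  (y ∨ (¬(¬x ∨ y) ∨ ((¬y ∧ ¬y) ∧ y))) = max(0.22, 0.78) = 0.78
  ¬(y ∨ (¬(¬x ∨ y) ∨ ((¬y ∧ ¬y) ∧ y))): Łukasiewicz ¬ gives 1 − 0.78 = 0.22
  Łukasiewicz value = 0.22
Difference: 0 − 0.22 = -0.22

-0.22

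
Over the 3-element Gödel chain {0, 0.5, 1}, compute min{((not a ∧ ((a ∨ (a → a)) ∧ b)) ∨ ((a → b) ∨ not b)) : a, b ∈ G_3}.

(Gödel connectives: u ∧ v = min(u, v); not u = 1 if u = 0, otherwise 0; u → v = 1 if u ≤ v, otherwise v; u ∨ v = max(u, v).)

The minimum is attained at a = 1, b = 0.5:
  not a: Gödel ¬ of 1 = 0 (operand ≠ 0)
  (a → a): 1 ≤ 1, so result = 1
  (a ∨ (a → a)) = max(1, 1) = 1
  ((a ∨ (a → a)) ∧ b) = min(1, 0.5) = 0.5
  (not a ∧ ((a ∨ (a → a)) ∧ b)) = min(0, 0.5) = 0
  (a → b): 1 > 0.5, so result = 0.5
  not b: Gödel ¬ of 0.5 = 0 (operand ≠ 0)
  ((a → b) ∨ not b) = max(0.5, 0) = 0.5
  ((not a ∧ ((a ∨ (a → a)) ∧ b)) ∨ ((a → b) ∨ not b)) = max(0, 0.5) = 0.5
Checking all 9 assignments confirms none give a value below 0.50.

0.50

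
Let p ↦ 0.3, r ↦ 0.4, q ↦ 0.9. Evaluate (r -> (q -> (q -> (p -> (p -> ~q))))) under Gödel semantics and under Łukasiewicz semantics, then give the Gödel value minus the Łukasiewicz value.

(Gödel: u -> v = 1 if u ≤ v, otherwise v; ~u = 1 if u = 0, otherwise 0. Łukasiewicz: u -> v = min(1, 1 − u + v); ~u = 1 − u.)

-1.00

Gödel evaluation:
  ~q: Gödel ¬ of 0.9 = 0 (operand ≠ 0)
  (p -> ~q): 0.3 > 0, so result = 0
  (p -> (p -> ~q)): 0.3 > 0, so result = 0
  (q -> (p -> (p -> ~q))): 0.9 > 0, so result = 0
  (q -> (q -> (p -> (p -> ~q)))): 0.9 > 0, so result = 0
  (r -> (q -> (q -> (p -> (p -> ~q))))): 0.4 > 0, so result = 0
  Gödel value = 0
Łukasiewicz evaluation:
  ~q: Łukasiewicz ¬ gives 1 − 0.9 = 0.1
  (p -> ~q): min(1, 1 − 0.3 + 0.1) = 0.8
  (p -> (p -> ~q)): min(1, 1 − 0.3 + 0.8) = 1
  (q -> (p -> (p -> ~q))): min(1, 1 − 0.9 + 1) = 1
  (q -> (q -> (p -> (p -> ~q)))): min(1, 1 − 0.9 + 1) = 1
  (r -> (q -> (q -> (p -> (p -> ~q))))): min(1, 1 − 0.4 + 1) = 1
  Łukasiewicz value = 1
Difference: 0 − 1 = -1.00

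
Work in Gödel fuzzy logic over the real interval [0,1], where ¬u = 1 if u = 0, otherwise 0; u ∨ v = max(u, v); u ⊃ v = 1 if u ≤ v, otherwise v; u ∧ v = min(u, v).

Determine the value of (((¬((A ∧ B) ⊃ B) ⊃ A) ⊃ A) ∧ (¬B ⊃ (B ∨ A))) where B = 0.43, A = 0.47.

(A ∧ B) = min(0.47, 0.43) = 0.43
((A ∧ B) ⊃ B): 0.43 ≤ 0.43, so result = 1
¬((A ∧ B) ⊃ B): Gödel ¬ of 1 = 0 (operand ≠ 0)
(¬((A ∧ B) ⊃ B) ⊃ A): 0 ≤ 0.47, so result = 1
((¬((A ∧ B) ⊃ B) ⊃ A) ⊃ A): 1 > 0.47, so result = 0.47
¬B: Gödel ¬ of 0.43 = 0 (operand ≠ 0)
(B ∨ A) = max(0.43, 0.47) = 0.47
(¬B ⊃ (B ∨ A)): 0 ≤ 0.47, so result = 1
(((¬((A ∧ B) ⊃ B) ⊃ A) ⊃ A) ∧ (¬B ⊃ (B ∨ A))) = min(0.47, 1) = 0.47

0.47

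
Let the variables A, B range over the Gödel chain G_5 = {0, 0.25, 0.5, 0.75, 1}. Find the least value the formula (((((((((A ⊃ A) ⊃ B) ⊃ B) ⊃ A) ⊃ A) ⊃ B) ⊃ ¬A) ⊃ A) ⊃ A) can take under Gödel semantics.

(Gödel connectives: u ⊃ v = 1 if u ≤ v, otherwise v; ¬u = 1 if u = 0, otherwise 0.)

0.25

The minimum is attained at A = 0.25, B = 0.25:
  (A ⊃ A): 0.25 ≤ 0.25, so result = 1
  ((A ⊃ A) ⊃ B): 1 > 0.25, so result = 0.25
  (((A ⊃ A) ⊃ B) ⊃ B): 0.25 ≤ 0.25, so result = 1
  ((((A ⊃ A) ⊃ B) ⊃ B) ⊃ A): 1 > 0.25, so result = 0.25
  (((((A ⊃ A) ⊃ B) ⊃ B) ⊃ A) ⊃ A): 0.25 ≤ 0.25, so result = 1
  ((((((A ⊃ A) ⊃ B) ⊃ B) ⊃ A) ⊃ A) ⊃ B): 1 > 0.25, so result = 0.25
  ¬A: Gödel ¬ of 0.25 = 0 (operand ≠ 0)
  (((((((A ⊃ A) ⊃ B) ⊃ B) ⊃ A) ⊃ A) ⊃ B) ⊃ ¬A): 0.25 > 0, so result = 0
  ((((((((A ⊃ A) ⊃ B) ⊃ B) ⊃ A) ⊃ A) ⊃ B) ⊃ ¬A) ⊃ A): 0 ≤ 0.25, so result = 1
  (((((((((A ⊃ A) ⊃ B) ⊃ B) ⊃ A) ⊃ A) ⊃ B) ⊃ ¬A) ⊃ A) ⊃ A): 1 > 0.25, so result = 0.25
Checking all 25 assignments confirms none give a value below 0.25.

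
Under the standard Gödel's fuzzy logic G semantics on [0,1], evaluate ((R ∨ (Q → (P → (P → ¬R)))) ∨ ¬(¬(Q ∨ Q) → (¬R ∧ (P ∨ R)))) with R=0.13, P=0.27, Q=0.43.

¬R: Gödel ¬ of 0.13 = 0 (operand ≠ 0)
(P → ¬R): 0.27 > 0, so result = 0
(P → (P → ¬R)): 0.27 > 0, so result = 0
(Q → (P → (P → ¬R))): 0.43 > 0, so result = 0
(R ∨ (Q → (P → (P → ¬R)))) = max(0.13, 0) = 0.13
(Q ∨ Q) = max(0.43, 0.43) = 0.43
¬(Q ∨ Q): Gödel ¬ of 0.43 = 0 (operand ≠ 0)
¬R: Gödel ¬ of 0.13 = 0 (operand ≠ 0)
(P ∨ R) = max(0.27, 0.13) = 0.27
(¬R ∧ (P ∨ R)) = min(0, 0.27) = 0
(¬(Q ∨ Q) → (¬R ∧ (P ∨ R))): 0 ≤ 0, so result = 1
¬(¬(Q ∨ Q) → (¬R ∧ (P ∨ R))): Gödel ¬ of 1 = 0 (operand ≠ 0)
((R ∨ (Q → (P → (P → ¬R)))) ∨ ¬(¬(Q ∨ Q) → (¬R ∧ (P ∨ R)))) = max(0.13, 0) = 0.13

0.13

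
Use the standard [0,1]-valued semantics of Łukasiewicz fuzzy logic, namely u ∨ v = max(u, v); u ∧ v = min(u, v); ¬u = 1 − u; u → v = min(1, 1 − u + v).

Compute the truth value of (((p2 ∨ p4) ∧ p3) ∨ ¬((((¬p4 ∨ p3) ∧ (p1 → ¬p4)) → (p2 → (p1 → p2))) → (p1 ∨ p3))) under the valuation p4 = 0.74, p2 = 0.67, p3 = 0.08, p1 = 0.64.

(p2 ∨ p4) = max(0.67, 0.74) = 0.74
((p2 ∨ p4) ∧ p3) = min(0.74, 0.08) = 0.08
¬p4: Łukasiewicz ¬ gives 1 − 0.74 = 0.26
(¬p4 ∨ p3) = max(0.26, 0.08) = 0.26
¬p4: Łukasiewicz ¬ gives 1 − 0.74 = 0.26
(p1 → ¬p4): min(1, 1 − 0.64 + 0.26) = 0.62
((¬p4 ∨ p3) ∧ (p1 → ¬p4)) = min(0.26, 0.62) = 0.26
(p1 → p2): min(1, 1 − 0.64 + 0.67) = 1
(p2 → (p1 → p2)): min(1, 1 − 0.67 + 1) = 1
(((¬p4 ∨ p3) ∧ (p1 → ¬p4)) → (p2 → (p1 → p2))): min(1, 1 − 0.26 + 1) = 1
(p1 ∨ p3) = max(0.64, 0.08) = 0.64
((((¬p4 ∨ p3) ∧ (p1 → ¬p4)) → (p2 → (p1 → p2))) → (p1 ∨ p3)): min(1, 1 − 1 + 0.64) = 0.64
¬((((¬p4 ∨ p3) ∧ (p1 → ¬p4)) → (p2 → (p1 → p2))) → (p1 ∨ p3)): Łukasiewicz ¬ gives 1 − 0.64 = 0.36
(((p2 ∨ p4) ∧ p3) ∨ ¬((((¬p4 ∨ p3) ∧ (p1 → ¬p4)) → (p2 → (p1 → p2))) → (p1 ∨ p3))) = max(0.08, 0.36) = 0.36

0.36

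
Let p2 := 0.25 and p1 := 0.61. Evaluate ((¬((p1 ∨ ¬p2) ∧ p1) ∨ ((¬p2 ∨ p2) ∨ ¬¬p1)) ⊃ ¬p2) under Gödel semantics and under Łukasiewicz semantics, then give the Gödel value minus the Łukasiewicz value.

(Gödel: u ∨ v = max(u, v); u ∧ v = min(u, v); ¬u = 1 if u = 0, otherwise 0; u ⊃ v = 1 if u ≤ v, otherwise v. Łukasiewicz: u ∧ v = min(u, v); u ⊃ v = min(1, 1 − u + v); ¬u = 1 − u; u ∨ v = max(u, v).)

-1.00

Gödel evaluation:
  ¬p2: Gödel ¬ of 0.25 = 0 (operand ≠ 0)
  (p1 ∨ ¬p2) = max(0.61, 0) = 0.61
  ((p1 ∨ ¬p2) ∧ p1) = min(0.61, 0.61) = 0.61
  ¬((p1 ∨ ¬p2) ∧ p1): Gödel ¬ of 0.61 = 0 (operand ≠ 0)
  ¬p2: Gödel ¬ of 0.25 = 0 (operand ≠ 0)
  (¬p2 ∨ p2) = max(0, 0.25) = 0.25
  ¬p1: Gödel ¬ of 0.61 = 0 (operand ≠ 0)
  ¬¬p1: Gödel ¬ of 0 = 1 (operand is 0)
  ((¬p2 ∨ p2) ∨ ¬¬p1) = max(0.25, 1) = 1
  (¬((p1 ∨ ¬p2) ∧ p1) ∨ ((¬p2 ∨ p2) ∨ ¬¬p1)) = max(0, 1) = 1
  ¬p2: Gödel ¬ of 0.25 = 0 (operand ≠ 0)
  ((¬((p1 ∨ ¬p2) ∧ p1) ∨ ((¬p2 ∨ p2) ∨ ¬¬p1)) ⊃ ¬p2): 1 > 0, so result = 0
  Gödel value = 0
Łukasiewicz evaluation:
  ¬p2: Łukasiewicz ¬ gives 1 − 0.25 = 0.75
  (p1 ∨ ¬p2) = max(0.61, 0.75) = 0.75
  ((p1 ∨ ¬p2) ∧ p1) = min(0.75, 0.61) = 0.61
  ¬((p1 ∨ ¬p2) ∧ p1): Łukasiewicz ¬ gives 1 − 0.61 = 0.39
  ¬p2: Łukasiewicz ¬ gives 1 − 0.25 = 0.75
  (¬p2 ∨ p2) = max(0.75, 0.25) = 0.75
  ¬p1: Łukasiewicz ¬ gives 1 − 0.61 = 0.39
  ¬¬p1: Łukasiewicz ¬ gives 1 − 0.39 = 0.61
  ((¬p2 ∨ p2) ∨ ¬¬p1) = max(0.75, 0.61) = 0.75
  (¬((p1 ∨ ¬p2) ∧ p1) ∨ ((¬p2 ∨ p2) ∨ ¬¬p1)) = max(0.39, 0.75) = 0.75
  ¬p2: Łukasiewicz ¬ gives 1 − 0.25 = 0.75
  ((¬((p1 ∨ ¬p2) ∧ p1) ∨ ((¬p2 ∨ p2) ∨ ¬¬p1)) ⊃ ¬p2): min(1, 1 − 0.75 + 0.75) = 1
  Łukasiewicz value = 1
Difference: 0 − 1 = -1.00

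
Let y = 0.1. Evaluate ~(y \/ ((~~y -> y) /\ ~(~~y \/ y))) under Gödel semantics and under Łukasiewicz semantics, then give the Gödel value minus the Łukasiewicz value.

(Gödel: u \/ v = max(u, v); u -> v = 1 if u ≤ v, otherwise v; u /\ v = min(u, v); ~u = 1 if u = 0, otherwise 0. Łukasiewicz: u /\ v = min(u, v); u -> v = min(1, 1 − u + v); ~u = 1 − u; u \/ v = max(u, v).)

-0.10

Gödel evaluation:
  ~y: Gödel ¬ of 0.1 = 0 (operand ≠ 0)
  ~~y: Gödel ¬ of 0 = 1 (operand is 0)
  (~~y -> y): 1 > 0.1, so result = 0.1
  ~y: Gödel ¬ of 0.1 = 0 (operand ≠ 0)
  ~~y: Gödel ¬ of 0 = 1 (operand is 0)
  (~~y \/ y) = max(1, 0.1) = 1
  ~(~~y \/ y): Gödel ¬ of 1 = 0 (operand ≠ 0)
  ((~~y -> y) /\ ~(~~y \/ y)) = min(0.1, 0) = 0
  (y \/ ((~~y -> y) /\ ~(~~y \/ y))) = max(0.1, 0) = 0.1
  ~(y \/ ((~~y -> y) /\ ~(~~y \/ y))): Gödel ¬ of 0.1 = 0 (operand ≠ 0)
  Gödel value = 0
Łukasiewicz evaluation:
  ~y: Łukasiewicz ¬ gives 1 − 0.1 = 0.9
  ~~y: Łukasiewicz ¬ gives 1 − 0.9 = 0.1
  (~~y -> y): min(1, 1 − 0.1 + 0.1) = 1
  ~y: Łukasiewicz ¬ gives 1 − 0.1 = 0.9
  ~~y: Łukasiewicz ¬ gives 1 − 0.9 = 0.1
  (~~y \/ y) = max(0.1, 0.1) = 0.1
  ~(~~y \/ y): Łukasiewicz ¬ gives 1 − 0.1 = 0.9
  ((~~y -> y) /\ ~(~~y \/ y)) = min(1, 0.9) = 0.9
  (y \/ ((~~y -> y) /\ ~(~~y \/ y))) = max(0.1, 0.9) = 0.9
  ~(y \/ ((~~y -> y) /\ ~(~~y \/ y))): Łukasiewicz ¬ gives 1 − 0.9 = 0.1
  Łukasiewicz value = 0.1
Difference: 0 − 0.1 = -0.10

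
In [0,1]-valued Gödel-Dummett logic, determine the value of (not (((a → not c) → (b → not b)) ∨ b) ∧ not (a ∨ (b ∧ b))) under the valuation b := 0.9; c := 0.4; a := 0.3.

not c: Gödel ¬ of 0.4 = 0 (operand ≠ 0)
(a → not c): 0.3 > 0, so result = 0
not b: Gödel ¬ of 0.9 = 0 (operand ≠ 0)
(b → not b): 0.9 > 0, so result = 0
((a → not c) → (b → not b)): 0 ≤ 0, so result = 1
(((a → not c) → (b → not b)) ∨ b) = max(1, 0.9) = 1
not (((a → not c) → (b → not b)) ∨ b): Gödel ¬ of 1 = 0 (operand ≠ 0)
(b ∧ b) = min(0.9, 0.9) = 0.9
(a ∨ (b ∧ b)) = max(0.3, 0.9) = 0.9
not (a ∨ (b ∧ b)): Gödel ¬ of 0.9 = 0 (operand ≠ 0)
(not (((a → not c) → (b → not b)) ∨ b) ∧ not (a ∨ (b ∧ b))) = min(0, 0) = 0

0.00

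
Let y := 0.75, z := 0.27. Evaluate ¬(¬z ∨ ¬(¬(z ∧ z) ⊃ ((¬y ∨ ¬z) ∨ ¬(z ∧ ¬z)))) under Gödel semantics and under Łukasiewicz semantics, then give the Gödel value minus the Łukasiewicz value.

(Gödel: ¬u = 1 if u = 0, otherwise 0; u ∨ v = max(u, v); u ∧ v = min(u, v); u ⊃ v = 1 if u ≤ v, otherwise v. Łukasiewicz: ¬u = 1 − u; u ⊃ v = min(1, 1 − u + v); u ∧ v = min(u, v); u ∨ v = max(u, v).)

0.73

Gödel evaluation:
  ¬z: Gödel ¬ of 0.27 = 0 (operand ≠ 0)
  (z ∧ z) = min(0.27, 0.27) = 0.27
  ¬(z ∧ z): Gödel ¬ of 0.27 = 0 (operand ≠ 0)
  ¬y: Gödel ¬ of 0.75 = 0 (operand ≠ 0)
  ¬z: Gödel ¬ of 0.27 = 0 (operand ≠ 0)
  (¬y ∨ ¬z) = max(0, 0) = 0
  ¬z: Gödel ¬ of 0.27 = 0 (operand ≠ 0)
  (z ∧ ¬z) = min(0.27, 0) = 0
  ¬(z ∧ ¬z): Gödel ¬ of 0 = 1 (operand is 0)
  ((¬y ∨ ¬z) ∨ ¬(z ∧ ¬z)) = max(0, 1) = 1
  (¬(z ∧ z) ⊃ ((¬y ∨ ¬z) ∨ ¬(z ∧ ¬z))): 0 ≤ 1, so result = 1
  ¬(¬(z ∧ z) ⊃ ((¬y ∨ ¬z) ∨ ¬(z ∧ ¬z))): Gödel ¬ of 1 = 0 (operand ≠ 0)
  (¬z ∨ ¬(¬(z ∧ z) ⊃ ((¬y ∨ ¬z) ∨ ¬(z ∧ ¬z)))) = max(0, 0) = 0
  ¬(¬z ∨ ¬(¬(z ∧ z) ⊃ ((¬y ∨ ¬z) ∨ ¬(z ∧ ¬z)))): Gödel ¬ of 0 = 1 (operand is 0)
  Gödel value = 1
Łukasiewicz evaluation:
  ¬z: Łukasiewicz ¬ gives 1 − 0.27 = 0.73
  (z ∧ z) = min(0.27, 0.27) = 0.27
  ¬(z ∧ z): Łukasiewicz ¬ gives 1 − 0.27 = 0.73
  ¬y: Łukasiewicz ¬ gives 1 − 0.75 = 0.25
  ¬z: Łukasiewicz ¬ gives 1 − 0.27 = 0.73
  (¬y ∨ ¬z) = max(0.25, 0.73) = 0.73
  ¬z: Łukasiewicz ¬ gives 1 − 0.27 = 0.73
  (z ∧ ¬z) = min(0.27, 0.73) = 0.27
  ¬(z ∧ ¬z): Łukasiewicz ¬ gives 1 − 0.27 = 0.73
  ((¬y ∨ ¬z) ∨ ¬(z ∧ ¬z)) = max(0.73, 0.73) = 0.73
  (¬(z ∧ z) ⊃ ((¬y ∨ ¬z) ∨ ¬(z ∧ ¬z))): min(1, 1 − 0.73 + 0.73) = 1
  ¬(¬(z ∧ z) ⊃ ((¬y ∨ ¬z) ∨ ¬(z ∧ ¬z))): Łukasiewicz ¬ gives 1 − 1 = 0
  (¬z ∨ ¬(¬(z ∧ z) ⊃ ((¬y ∨ ¬z) ∨ ¬(z ∧ ¬z)))) = max(0.73, 0) = 0.73
  ¬(¬z ∨ ¬(¬(z ∧ z) ⊃ ((¬y ∨ ¬z) ∨ ¬(z ∧ ¬z)))): Łukasiewicz ¬ gives 1 − 0.73 = 0.27
  Łukasiewicz value = 0.27
Difference: 1 − 0.27 = 0.73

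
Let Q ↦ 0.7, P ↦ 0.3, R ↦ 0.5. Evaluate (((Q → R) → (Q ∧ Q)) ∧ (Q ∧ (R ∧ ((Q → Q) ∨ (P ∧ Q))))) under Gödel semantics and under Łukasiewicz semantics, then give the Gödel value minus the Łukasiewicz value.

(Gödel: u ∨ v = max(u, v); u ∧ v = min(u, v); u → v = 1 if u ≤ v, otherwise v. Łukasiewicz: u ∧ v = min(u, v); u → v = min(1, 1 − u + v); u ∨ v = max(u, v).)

0.00

Gödel evaluation:
  (Q → R): 0.7 > 0.5, so result = 0.5
  (Q ∧ Q) = min(0.7, 0.7) = 0.7
  ((Q → R) → (Q ∧ Q)): 0.5 ≤ 0.7, so result = 1
  (Q → Q): 0.7 ≤ 0.7, so result = 1
  (P ∧ Q) = min(0.3, 0.7) = 0.3
  ((Q → Q) ∨ (P ∧ Q)) = max(1, 0.3) = 1
  (R ∧ ((Q → Q) ∨ (P ∧ Q))) = min(0.5, 1) = 0.5
  (Q ∧ (R ∧ ((Q → Q) ∨ (P ∧ Q)))) = min(0.7, 0.5) = 0.5
  (((Q → R) → (Q ∧ Q)) ∧ (Q ∧ (R ∧ ((Q → Q) ∨ (P ∧ Q))))) = min(1, 0.5) = 0.5
  Gödel value = 0.5
Łukasiewicz evaluation:
  (Q → R): min(1, 1 − 0.7 + 0.5) = 0.8
  (Q ∧ Q) = min(0.7, 0.7) = 0.7
  ((Q → R) → (Q ∧ Q)): min(1, 1 − 0.8 + 0.7) = 0.9
  (Q → Q): min(1, 1 − 0.7 + 0.7) = 1
  (P ∧ Q) = min(0.3, 0.7) = 0.3
  ((Q → Q) ∨ (P ∧ Q)) = max(1, 0.3) = 1
  (R ∧ ((Q → Q) ∨ (P ∧ Q))) = min(0.5, 1) = 0.5
  (Q ∧ (R ∧ ((Q → Q) ∨ (P ∧ Q)))) = min(0.7, 0.5) = 0.5
  (((Q → R) → (Q ∧ Q)) ∧ (Q ∧ (R ∧ ((Q → Q) ∨ (P ∧ Q))))) = min(0.9, 0.5) = 0.5
  Łukasiewicz value = 0.5
Difference: 0.5 − 0.5 = 0.00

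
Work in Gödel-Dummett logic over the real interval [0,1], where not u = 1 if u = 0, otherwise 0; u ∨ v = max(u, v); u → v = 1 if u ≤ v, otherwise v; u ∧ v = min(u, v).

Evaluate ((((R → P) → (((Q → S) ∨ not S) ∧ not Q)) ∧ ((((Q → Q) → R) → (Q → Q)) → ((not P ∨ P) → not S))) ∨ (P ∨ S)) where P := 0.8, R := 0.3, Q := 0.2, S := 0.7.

(R → P): 0.3 ≤ 0.8, so result = 1
(Q → S): 0.2 ≤ 0.7, so result = 1
not S: Gödel ¬ of 0.7 = 0 (operand ≠ 0)
((Q → S) ∨ not S) = max(1, 0) = 1
not Q: Gödel ¬ of 0.2 = 0 (operand ≠ 0)
(((Q → S) ∨ not S) ∧ not Q) = min(1, 0) = 0
((R → P) → (((Q → S) ∨ not S) ∧ not Q)): 1 > 0, so result = 0
(Q → Q): 0.2 ≤ 0.2, so result = 1
((Q → Q) → R): 1 > 0.3, so result = 0.3
(Q → Q): 0.2 ≤ 0.2, so result = 1
(((Q → Q) → R) → (Q → Q)): 0.3 ≤ 1, so result = 1
not P: Gödel ¬ of 0.8 = 0 (operand ≠ 0)
(not P ∨ P) = max(0, 0.8) = 0.8
not S: Gödel ¬ of 0.7 = 0 (operand ≠ 0)
((not P ∨ P) → not S): 0.8 > 0, so result = 0
((((Q → Q) → R) → (Q → Q)) → ((not P ∨ P) → not S)): 1 > 0, so result = 0
(((R → P) → (((Q → S) ∨ not S) ∧ not Q)) ∧ ((((Q → Q) → R) → (Q → Q)) → ((not P ∨ P) → not S))) = min(0, 0) = 0
(P ∨ S) = max(0.8, 0.7) = 0.8
((((R → P) → (((Q → S) ∨ not S) ∧ not Q)) ∧ ((((Q → Q) → R) → (Q → Q)) → ((not P ∨ P) → not S))) ∨ (P ∨ S)) = max(0, 0.8) = 0.8

0.80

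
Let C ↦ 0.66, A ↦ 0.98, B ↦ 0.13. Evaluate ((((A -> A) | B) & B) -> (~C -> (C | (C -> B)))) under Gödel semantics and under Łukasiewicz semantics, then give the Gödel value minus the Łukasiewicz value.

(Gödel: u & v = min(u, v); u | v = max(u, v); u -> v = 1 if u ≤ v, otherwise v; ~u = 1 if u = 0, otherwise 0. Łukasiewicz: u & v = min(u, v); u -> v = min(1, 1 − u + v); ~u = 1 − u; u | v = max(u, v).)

Gödel evaluation:
  (A -> A): 0.98 ≤ 0.98, so result = 1
  ((A -> A) | B) = max(1, 0.13) = 1
  (((A -> A) | B) & B) = min(1, 0.13) = 0.13
  ~C: Gödel ¬ of 0.66 = 0 (operand ≠ 0)
  (C -> B): 0.66 > 0.13, so result = 0.13
  (C | (C -> B)) = max(0.66, 0.13) = 0.66
  (~C -> (C | (C -> B))): 0 ≤ 0.66, so result = 1
  ((((A -> A) | B) & B) -> (~C -> (C | (C -> B)))): 0.13 ≤ 1, so result = 1
  Gödel value = 1
Łukasiewicz evaluation:
  (A -> A): min(1, 1 − 0.98 + 0.98) = 1
  ((A -> A) | B) = max(1, 0.13) = 1
  (((A -> A) | B) & B) = min(1, 0.13) = 0.13
  ~C: Łukasiewicz ¬ gives 1 − 0.66 = 0.34
  (C -> B): min(1, 1 − 0.66 + 0.13) = 0.47
  (C | (C -> B)) = max(0.66, 0.47) = 0.66
  (~C -> (C | (C -> B))): min(1, 1 − 0.34 + 0.66) = 1
  ((((A -> A) | B) & B) -> (~C -> (C | (C -> B)))): min(1, 1 − 0.13 + 1) = 1
  Łukasiewicz value = 1
Difference: 1 − 1 = 0.00

0.00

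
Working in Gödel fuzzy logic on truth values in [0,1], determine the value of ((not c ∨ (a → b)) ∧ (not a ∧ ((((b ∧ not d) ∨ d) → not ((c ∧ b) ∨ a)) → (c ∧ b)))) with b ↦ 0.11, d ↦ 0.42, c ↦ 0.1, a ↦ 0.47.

0.00

not c: Gödel ¬ of 0.1 = 0 (operand ≠ 0)
(a → b): 0.47 > 0.11, so result = 0.11
(not c ∨ (a → b)) = max(0, 0.11) = 0.11
not a: Gödel ¬ of 0.47 = 0 (operand ≠ 0)
not d: Gödel ¬ of 0.42 = 0 (operand ≠ 0)
(b ∧ not d) = min(0.11, 0) = 0
((b ∧ not d) ∨ d) = max(0, 0.42) = 0.42
(c ∧ b) = min(0.1, 0.11) = 0.1
((c ∧ b) ∨ a) = max(0.1, 0.47) = 0.47
not ((c ∧ b) ∨ a): Gödel ¬ of 0.47 = 0 (operand ≠ 0)
(((b ∧ not d) ∨ d) → not ((c ∧ b) ∨ a)): 0.42 > 0, so result = 0
(c ∧ b) = min(0.1, 0.11) = 0.1
((((b ∧ not d) ∨ d) → not ((c ∧ b) ∨ a)) → (c ∧ b)): 0 ≤ 0.1, so result = 1
(not a ∧ ((((b ∧ not d) ∨ d) → not ((c ∧ b) ∨ a)) → (c ∧ b))) = min(0, 1) = 0
((not c ∨ (a → b)) ∧ (not a ∧ ((((b ∧ not d) ∨ d) → not ((c ∧ b) ∨ a)) → (c ∧ b)))) = min(0.11, 0) = 0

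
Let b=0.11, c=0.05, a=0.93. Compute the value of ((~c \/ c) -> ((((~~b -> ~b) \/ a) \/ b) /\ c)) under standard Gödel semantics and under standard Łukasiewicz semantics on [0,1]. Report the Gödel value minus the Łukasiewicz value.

0.90

Gödel evaluation:
  ~c: Gödel ¬ of 0.05 = 0 (operand ≠ 0)
  (~c \/ c) = max(0, 0.05) = 0.05
  ~b: Gödel ¬ of 0.11 = 0 (operand ≠ 0)
  ~~b: Gödel ¬ of 0 = 1 (operand is 0)
  ~b: Gödel ¬ of 0.11 = 0 (operand ≠ 0)
  (~~b -> ~b): 1 > 0, so result = 0
  ((~~b -> ~b) \/ a) = max(0, 0.93) = 0.93
  (((~~b -> ~b) \/ a) \/ b) = max(0.93, 0.11) = 0.93
  ((((~~b -> ~b) \/ a) \/ b) /\ c) = min(0.93, 0.05) = 0.05
  ((~c \/ c) -> ((((~~b -> ~b) \/ a) \/ b) /\ c)): 0.05 ≤ 0.05, so result = 1
  Gödel value = 1
Łukasiewicz evaluation:
  ~c: Łukasiewicz ¬ gives 1 − 0.05 = 0.95
  (~c \/ c) = max(0.95, 0.05) = 0.95
  ~b: Łukasiewicz ¬ gives 1 − 0.11 = 0.89
  ~~b: Łukasiewicz ¬ gives 1 − 0.89 = 0.11
  ~b: Łukasiewicz ¬ gives 1 − 0.11 = 0.89
  (~~b -> ~b): min(1, 1 − 0.11 + 0.89) = 1
  ((~~b -> ~b) \/ a) = max(1, 0.93) = 1
  (((~~b -> ~b) \/ a) \/ b) = max(1, 0.11) = 1
  ((((~~b -> ~b) \/ a) \/ b) /\ c) = min(1, 0.05) = 0.05
  ((~c \/ c) -> ((((~~b -> ~b) \/ a) \/ b) /\ c)): min(1, 1 − 0.95 + 0.05) = 0.1
  Łukasiewicz value = 0.1
Difference: 1 − 0.1 = 0.90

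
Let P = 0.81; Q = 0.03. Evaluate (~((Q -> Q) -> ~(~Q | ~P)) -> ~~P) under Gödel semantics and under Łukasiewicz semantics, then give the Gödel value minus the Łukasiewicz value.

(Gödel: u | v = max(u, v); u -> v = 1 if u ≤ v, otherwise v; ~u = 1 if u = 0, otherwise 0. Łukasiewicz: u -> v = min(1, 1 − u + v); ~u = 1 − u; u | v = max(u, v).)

0.16

Gödel evaluation:
  (Q -> Q): 0.03 ≤ 0.03, so result = 1
  ~Q: Gödel ¬ of 0.03 = 0 (operand ≠ 0)
  ~P: Gödel ¬ of 0.81 = 0 (operand ≠ 0)
  (~Q | ~P) = max(0, 0) = 0
  ~(~Q | ~P): Gödel ¬ of 0 = 1 (operand is 0)
  ((Q -> Q) -> ~(~Q | ~P)): 1 ≤ 1, so result = 1
  ~((Q -> Q) -> ~(~Q | ~P)): Gödel ¬ of 1 = 0 (operand ≠ 0)
  ~P: Gödel ¬ of 0.81 = 0 (operand ≠ 0)
  ~~P: Gödel ¬ of 0 = 1 (operand is 0)
  (~((Q -> Q) -> ~(~Q | ~P)) -> ~~P): 0 ≤ 1, so result = 1
  Gödel value = 1
Łukasiewicz evaluation:
  (Q -> Q): min(1, 1 − 0.03 + 0.03) = 1
  ~Q: Łukasiewicz ¬ gives 1 − 0.03 = 0.97
  ~P: Łukasiewicz ¬ gives 1 − 0.81 = 0.19
  (~Q | ~P) = max(0.97, 0.19) = 0.97
  ~(~Q | ~P): Łukasiewicz ¬ gives 1 − 0.97 = 0.03
  ((Q -> Q) -> ~(~Q | ~P)): min(1, 1 − 1 + 0.03) = 0.03
  ~((Q -> Q) -> ~(~Q | ~P)): Łukasiewicz ¬ gives 1 − 0.03 = 0.97
  ~P: Łukasiewicz ¬ gives 1 − 0.81 = 0.19
  ~~P: Łukasiewicz ¬ gives 1 − 0.19 = 0.81
  (~((Q -> Q) -> ~(~Q | ~P)) -> ~~P): min(1, 1 − 0.97 + 0.81) = 0.84
  Łukasiewicz value = 0.84
Difference: 1 − 0.84 = 0.16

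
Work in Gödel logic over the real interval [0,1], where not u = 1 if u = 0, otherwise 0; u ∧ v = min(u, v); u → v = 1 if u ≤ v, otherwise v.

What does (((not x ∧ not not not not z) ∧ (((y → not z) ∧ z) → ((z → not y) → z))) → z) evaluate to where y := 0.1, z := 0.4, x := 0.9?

not x: Gödel ¬ of 0.9 = 0 (operand ≠ 0)
not z: Gödel ¬ of 0.4 = 0 (operand ≠ 0)
not not z: Gödel ¬ of 0 = 1 (operand is 0)
not not not z: Gödel ¬ of 1 = 0 (operand ≠ 0)
not not not not z: Gödel ¬ of 0 = 1 (operand is 0)
(not x ∧ not not not not z) = min(0, 1) = 0
not z: Gödel ¬ of 0.4 = 0 (operand ≠ 0)
(y → not z): 0.1 > 0, so result = 0
((y → not z) ∧ z) = min(0, 0.4) = 0
not y: Gödel ¬ of 0.1 = 0 (operand ≠ 0)
(z → not y): 0.4 > 0, so result = 0
((z → not y) → z): 0 ≤ 0.4, so result = 1
(((y → not z) ∧ z) → ((z → not y) → z)): 0 ≤ 1, so result = 1
((not x ∧ not not not not z) ∧ (((y → not z) ∧ z) → ((z → not y) → z))) = min(0, 1) = 0
(((not x ∧ not not not not z) ∧ (((y → not z) ∧ z) → ((z → not y) → z))) → z): 0 ≤ 0.4, so result = 1

1.00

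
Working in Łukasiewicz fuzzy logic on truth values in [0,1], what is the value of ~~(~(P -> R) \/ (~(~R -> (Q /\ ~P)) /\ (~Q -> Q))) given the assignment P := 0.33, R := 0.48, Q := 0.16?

0.32

(P -> R): min(1, 1 − 0.33 + 0.48) = 1
~(P -> R): Łukasiewicz ¬ gives 1 − 1 = 0
~R: Łukasiewicz ¬ gives 1 − 0.48 = 0.52
~P: Łukasiewicz ¬ gives 1 − 0.33 = 0.67
(Q /\ ~P) = min(0.16, 0.67) = 0.16
(~R -> (Q /\ ~P)): min(1, 1 − 0.52 + 0.16) = 0.64
~(~R -> (Q /\ ~P)): Łukasiewicz ¬ gives 1 − 0.64 = 0.36
~Q: Łukasiewicz ¬ gives 1 − 0.16 = 0.84
(~Q -> Q): min(1, 1 − 0.84 + 0.16) = 0.32
(~(~R -> (Q /\ ~P)) /\ (~Q -> Q)) = min(0.36, 0.32) = 0.32
(~(P -> R) \/ (~(~R -> (Q /\ ~P)) /\ (~Q -> Q))) = max(0, 0.32) = 0.32
~(~(P -> R) \/ (~(~R -> (Q /\ ~P)) /\ (~Q -> Q))): Łukasiewicz ¬ gives 1 − 0.32 = 0.68
~~(~(P -> R) \/ (~(~R -> (Q /\ ~P)) /\ (~Q -> Q))): Łukasiewicz ¬ gives 1 − 0.68 = 0.32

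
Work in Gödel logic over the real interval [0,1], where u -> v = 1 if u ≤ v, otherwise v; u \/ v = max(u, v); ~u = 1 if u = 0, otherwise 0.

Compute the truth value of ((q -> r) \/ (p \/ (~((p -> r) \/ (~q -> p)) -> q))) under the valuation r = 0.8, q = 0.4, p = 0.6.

(q -> r): 0.4 ≤ 0.8, so result = 1
(p -> r): 0.6 ≤ 0.8, so result = 1
~q: Gödel ¬ of 0.4 = 0 (operand ≠ 0)
(~q -> p): 0 ≤ 0.6, so result = 1
((p -> r) \/ (~q -> p)) = max(1, 1) = 1
~((p -> r) \/ (~q -> p)): Gödel ¬ of 1 = 0 (operand ≠ 0)
(~((p -> r) \/ (~q -> p)) -> q): 0 ≤ 0.4, so result = 1
(p \/ (~((p -> r) \/ (~q -> p)) -> q)) = max(0.6, 1) = 1
((q -> r) \/ (p \/ (~((p -> r) \/ (~q -> p)) -> q))) = max(1, 1) = 1

1.00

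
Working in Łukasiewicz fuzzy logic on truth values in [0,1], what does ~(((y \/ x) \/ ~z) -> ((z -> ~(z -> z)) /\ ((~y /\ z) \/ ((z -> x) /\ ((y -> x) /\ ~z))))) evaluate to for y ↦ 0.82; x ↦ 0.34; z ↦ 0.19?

0.30

(y \/ x) = max(0.82, 0.34) = 0.82
~z: Łukasiewicz ¬ gives 1 − 0.19 = 0.81
((y \/ x) \/ ~z) = max(0.82, 0.81) = 0.82
(z -> z): min(1, 1 − 0.19 + 0.19) = 1
~(z -> z): Łukasiewicz ¬ gives 1 − 1 = 0
(z -> ~(z -> z)): min(1, 1 − 0.19 + 0) = 0.81
~y: Łukasiewicz ¬ gives 1 − 0.82 = 0.18
(~y /\ z) = min(0.18, 0.19) = 0.18
(z -> x): min(1, 1 − 0.19 + 0.34) = 1
(y -> x): min(1, 1 − 0.82 + 0.34) = 0.52
~z: Łukasiewicz ¬ gives 1 − 0.19 = 0.81
((y -> x) /\ ~z) = min(0.52, 0.81) = 0.52
((z -> x) /\ ((y -> x) /\ ~z)) = min(1, 0.52) = 0.52
((~y /\ z) \/ ((z -> x) /\ ((y -> x) /\ ~z))) = max(0.18, 0.52) = 0.52
((z -> ~(z -> z)) /\ ((~y /\ z) \/ ((z -> x) /\ ((y -> x) /\ ~z)))) = min(0.81, 0.52) = 0.52
(((y \/ x) \/ ~z) -> ((z -> ~(z -> z)) /\ ((~y /\ z) \/ ((z -> x) /\ ((y -> x) /\ ~z))))): min(1, 1 − 0.82 + 0.52) = 0.7
~(((y \/ x) \/ ~z) -> ((z -> ~(z -> z)) /\ ((~y /\ z) \/ ((z -> x) /\ ((y -> x) /\ ~z))))): Łukasiewicz ¬ gives 1 − 0.7 = 0.3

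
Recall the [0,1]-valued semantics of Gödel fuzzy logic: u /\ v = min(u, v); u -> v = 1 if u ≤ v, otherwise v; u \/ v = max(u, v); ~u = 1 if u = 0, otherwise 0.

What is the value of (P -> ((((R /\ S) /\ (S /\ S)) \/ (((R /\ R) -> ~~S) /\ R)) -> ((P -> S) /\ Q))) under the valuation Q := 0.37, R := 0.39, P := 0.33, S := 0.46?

1.00

(R /\ S) = min(0.39, 0.46) = 0.39
(S /\ S) = min(0.46, 0.46) = 0.46
((R /\ S) /\ (S /\ S)) = min(0.39, 0.46) = 0.39
(R /\ R) = min(0.39, 0.39) = 0.39
~S: Gödel ¬ of 0.46 = 0 (operand ≠ 0)
~~S: Gödel ¬ of 0 = 1 (operand is 0)
((R /\ R) -> ~~S): 0.39 ≤ 1, so result = 1
(((R /\ R) -> ~~S) /\ R) = min(1, 0.39) = 0.39
(((R /\ S) /\ (S /\ S)) \/ (((R /\ R) -> ~~S) /\ R)) = max(0.39, 0.39) = 0.39
(P -> S): 0.33 ≤ 0.46, so result = 1
((P -> S) /\ Q) = min(1, 0.37) = 0.37
((((R /\ S) /\ (S /\ S)) \/ (((R /\ R) -> ~~S) /\ R)) -> ((P -> S) /\ Q)): 0.39 > 0.37, so result = 0.37
(P -> ((((R /\ S) /\ (S /\ S)) \/ (((R /\ R) -> ~~S) /\ R)) -> ((P -> S) /\ Q))): 0.33 ≤ 0.37, so result = 1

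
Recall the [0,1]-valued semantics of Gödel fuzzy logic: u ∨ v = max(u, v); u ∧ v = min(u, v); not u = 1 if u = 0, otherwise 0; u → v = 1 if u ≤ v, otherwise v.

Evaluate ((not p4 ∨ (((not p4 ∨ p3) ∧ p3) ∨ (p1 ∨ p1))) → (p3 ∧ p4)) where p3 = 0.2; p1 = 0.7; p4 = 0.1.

0.10

not p4: Gödel ¬ of 0.1 = 0 (operand ≠ 0)
not p4: Gödel ¬ of 0.1 = 0 (operand ≠ 0)
(not p4 ∨ p3) = max(0, 0.2) = 0.2
((not p4 ∨ p3) ∧ p3) = min(0.2, 0.2) = 0.2
(p1 ∨ p1) = max(0.7, 0.7) = 0.7
(((not p4 ∨ p3) ∧ p3) ∨ (p1 ∨ p1)) = max(0.2, 0.7) = 0.7
(not p4 ∨ (((not p4 ∨ p3) ∧ p3) ∨ (p1 ∨ p1))) = max(0, 0.7) = 0.7
(p3 ∧ p4) = min(0.2, 0.1) = 0.1
((not p4 ∨ (((not p4 ∨ p3) ∧ p3) ∨ (p1 ∨ p1))) → (p3 ∧ p4)): 0.7 > 0.1, so result = 0.1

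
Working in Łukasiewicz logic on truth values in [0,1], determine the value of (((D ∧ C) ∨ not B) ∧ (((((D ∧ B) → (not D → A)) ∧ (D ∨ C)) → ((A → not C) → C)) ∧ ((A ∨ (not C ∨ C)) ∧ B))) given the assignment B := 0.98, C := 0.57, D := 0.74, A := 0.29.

(D ∧ C) = min(0.74, 0.57) = 0.57
not B: Łukasiewicz ¬ gives 1 − 0.98 = 0.02
((D ∧ C) ∨ not B) = max(0.57, 0.02) = 0.57
(D ∧ B) = min(0.74, 0.98) = 0.74
not D: Łukasiewicz ¬ gives 1 − 0.74 = 0.26
(not D → A): min(1, 1 − 0.26 + 0.29) = 1
((D ∧ B) → (not D → A)): min(1, 1 − 0.74 + 1) = 1
(D ∨ C) = max(0.74, 0.57) = 0.74
(((D ∧ B) → (not D → A)) ∧ (D ∨ C)) = min(1, 0.74) = 0.74
not C: Łukasiewicz ¬ gives 1 − 0.57 = 0.43
(A → not C): min(1, 1 − 0.29 + 0.43) = 1
((A → not C) → C): min(1, 1 − 1 + 0.57) = 0.57
((((D ∧ B) → (not D → A)) ∧ (D ∨ C)) → ((A → not C) → C)): min(1, 1 − 0.74 + 0.57) = 0.83
not C: Łukasiewicz ¬ gives 1 − 0.57 = 0.43
(not C ∨ C) = max(0.43, 0.57) = 0.57
(A ∨ (not C ∨ C)) = max(0.29, 0.57) = 0.57
((A ∨ (not C ∨ C)) ∧ B) = min(0.57, 0.98) = 0.57
(((((D ∧ B) → (not D → A)) ∧ (D ∨ C)) → ((A → not C) → C)) ∧ ((A ∨ (not C ∨ C)) ∧ B)) = min(0.83, 0.57) = 0.57
(((D ∧ C) ∨ not B) ∧ (((((D ∧ B) → (not D → A)) ∧ (D ∨ C)) → ((A → not C) → C)) ∧ ((A ∨ (not C ∨ C)) ∧ B))) = min(0.57, 0.57) = 0.57

0.57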